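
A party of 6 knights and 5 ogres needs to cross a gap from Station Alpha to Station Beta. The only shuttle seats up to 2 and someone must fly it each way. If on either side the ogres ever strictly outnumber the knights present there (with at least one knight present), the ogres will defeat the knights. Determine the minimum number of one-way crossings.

19

Counting alone: each trip to Station Beta takes at most 2 across and each return brings at least 1 back, so after t trips out (and t−1 returns) at most 2t − (t−1) of the 11 are across; that first reaches 11 at t = 10, so at least 19 crossings are needed.
The plan below uses exactly 19 crossings, so it is optimal:
1. 2 ogres → Station Beta.  (Station Alpha: 6K 3O; Station Beta: 0K 2O)
2. 1 ogre ← Station Alpha.  (Station Alpha: 6K 4O; Station Beta: 0K 1O)
3. 2 ogres → Station Beta.  (Station Alpha: 6K 2O; Station Beta: 0K 3O)
4. 1 ogre ← Station Alpha.  (Station Alpha: 6K 3O; Station Beta: 0K 2O)
5. 2 knights → Station Beta.  (Station Alpha: 4K 3O; Station Beta: 2K 2O)
6. 1 ogre ← Station Alpha.  (Station Alpha: 4K 4O; Station Beta: 2K 1O)
7. 1 knight and 1 ogre → Station Beta.  (Station Alpha: 3K 3O; Station Beta: 3K 2O)
8. 1 knight ← Station Alpha.  (Station Alpha: 4K 3O; Station Beta: 2K 2O)
9. 1 knight and 1 ogre → Station Beta.  (Station Alpha: 3K 2O; Station Beta: 3K 3O)
10. 1 ogre ← Station Alpha.  (Station Alpha: 3K 3O; Station Beta: 3K 2O)
11. 1 knight and 1 ogre → Station Beta.  (Station Alpha: 2K 2O; Station Beta: 4K 3O)
12. 1 knight ← Station Alpha.  (Station Alpha: 3K 2O; Station Beta: 3K 3O)
13. 1 knight and 1 ogre → Station Beta.  (Station Alpha: 2K 1O; Station Beta: 4K 4O)
14. 1 ogre ← Station Alpha.  (Station Alpha: 2K 2O; Station Beta: 4K 3O)
15. 1 knight and 1 ogre → Station Beta.  (Station Alpha: 1K 1O; Station Beta: 5K 4O)
16. 1 knight ← Station Alpha.  (Station Alpha: 2K 1O; Station Beta: 4K 4O)
17. 1 knight and 1 ogre → Station Beta.  (Station Alpha: 1K 0O; Station Beta: 5K 5O)
18. 1 ogre ← Station Alpha.  (Station Alpha: 1K 1O; Station Beta: 5K 4O)
19. 1 knight and 1 ogre → Station Beta.  (Station Alpha: 0K 0O; Station Beta: 6K 5O)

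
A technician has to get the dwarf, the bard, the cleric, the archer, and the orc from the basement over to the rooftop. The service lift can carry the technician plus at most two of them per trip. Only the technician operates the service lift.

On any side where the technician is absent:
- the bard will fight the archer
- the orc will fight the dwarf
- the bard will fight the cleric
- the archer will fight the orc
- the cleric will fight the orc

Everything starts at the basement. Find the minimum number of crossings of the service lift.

Counting alone: the technician can take at most 2 across per trip to the rooftop, so moving all 5 needs at least 3 loaded trips out, with a return between consecutive ones — at least 5 crossings.
The safety rule pushes this higher. Following every safe sequence of crossings, the most of the 5 that can be at the rooftop as the service lift arrives there on crossing 5 is 4 — never all 5.
So no plan with fewer than 7 crossings exists, and this one achieves 7:
1. Technician goes to the rooftop with the bard and the orc.  [the basement: the archer, the cleric, the dwarf | the rooftop: the bard, the orc]
2. Technician goes back to the basement alone.  [the basement: the archer, the cleric, the dwarf | the rooftop: the bard, the orc]
3. Technician goes to the rooftop with the dwarf.  [the basement: the archer, the cleric | the rooftop: the bard, the dwarf, the orc]
4. Technician goes back to the basement with the orc.  [the basement: the archer, the cleric, the orc | the rooftop: the bard, the dwarf]
5. Technician goes to the rooftop with the archer and the cleric.  [the basement: the orc | the rooftop: the archer, the bard, the cleric, the dwarf]
6. Technician goes back to the basement with the bard.  [the basement: the bard, the orc | the rooftop: the archer, the cleric, the dwarf]
7. Technician goes to the rooftop with the bard and the orc.  [the basement: — | the rooftop: the archer, the bard, the cleric, the dwarf, the orc]

7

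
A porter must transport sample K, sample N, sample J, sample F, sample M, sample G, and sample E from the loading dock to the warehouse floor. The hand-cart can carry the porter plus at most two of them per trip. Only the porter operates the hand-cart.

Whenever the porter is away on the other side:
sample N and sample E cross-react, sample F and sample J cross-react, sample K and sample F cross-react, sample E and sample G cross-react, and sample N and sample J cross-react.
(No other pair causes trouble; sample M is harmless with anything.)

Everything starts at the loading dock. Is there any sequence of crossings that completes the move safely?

Whatever the first load, the items left behind include a forbidden pair without the porter. No opening move is safe, so no plan exists.

No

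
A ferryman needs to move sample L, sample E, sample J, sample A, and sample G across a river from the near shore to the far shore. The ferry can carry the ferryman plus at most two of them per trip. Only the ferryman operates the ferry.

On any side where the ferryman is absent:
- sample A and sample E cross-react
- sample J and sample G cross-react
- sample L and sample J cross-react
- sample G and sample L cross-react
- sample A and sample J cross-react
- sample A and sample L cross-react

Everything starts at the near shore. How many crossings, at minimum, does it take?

Whatever the first load, the items left behind include a forbidden pair without the ferryman. No opening move is safe, so no plan exists.

impossible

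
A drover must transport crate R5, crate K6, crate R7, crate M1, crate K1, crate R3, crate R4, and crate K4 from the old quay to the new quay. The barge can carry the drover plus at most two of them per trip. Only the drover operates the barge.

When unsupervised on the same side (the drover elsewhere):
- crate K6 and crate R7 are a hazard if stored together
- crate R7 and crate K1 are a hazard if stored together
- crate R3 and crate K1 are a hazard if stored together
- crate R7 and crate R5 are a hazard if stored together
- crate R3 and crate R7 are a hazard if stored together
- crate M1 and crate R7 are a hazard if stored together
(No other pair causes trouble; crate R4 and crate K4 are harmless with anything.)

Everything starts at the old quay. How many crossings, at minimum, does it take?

13

Counting alone: the drover can take at most 2 across per trip to the new quay, so moving all 8 needs at least 4 loaded trips out, with a return between consecutive ones — at least 7 crossings.
The safety rule pushes this higher. Following every safe sequence of crossings, the most of the 8 that can be at the new quay as the barge arrives there on crossings 7, 9, 11 is 5, 6, 7 respectively — never all 8.
So no plan with fewer than 13 crossings exists, and this one achieves 13:
1. Drover goes to the new quay with crate K1 and crate R7.  [the old quay: crate K4, crate K6, crate M1, crate R3, crate R4, crate R5 | the new quay: crate K1, crate R7]
2. Drover goes back to the old quay with crate R7.  [the old quay: crate K4, crate K6, crate M1, crate R3, crate R4, crate R5, crate R7 | the new quay: crate K1]
3. Drover goes to the new quay with crate R5 and crate R7.  [the old quay: crate K4, crate K6, crate M1, crate R3, crate R4 | the new quay: crate K1, crate R5, crate R7]
4. Drover goes back to the old quay with crate R7.  [the old quay: crate K4, crate K6, crate M1, crate R3, crate R4, crate R7 | the new quay: crate K1, crate R5]
5. Drover goes to the new quay with crate K6 and crate R7.  [the old quay: crate K4, crate M1, crate R3, crate R4 | the new quay: crate K1, crate K6, crate R5, crate R7]
6. Drover goes back to the old quay with crate R7.  [the old quay: crate K4, crate M1, crate R3, crate R4, crate R7 | the new quay: crate K1, crate K6, crate R5]
7. Drover goes to the new quay with crate M1 and crate R7.  [the old quay: crate K4, crate R3, crate R4 | the new quay: crate K1, crate K6, crate M1, crate R5, crate R7]
8. Drover goes back to the old quay with crate R7.  [the old quay: crate K4, crate R3, crate R4, crate R7 | the new quay: crate K1, crate K6, crate M1, crate R5]
9. Drover goes to the new quay with crate R4 and crate R7.  [the old quay: crate K4, crate R3 | the new quay: crate K1, crate K6, crate M1, crate R4, crate R5, crate R7]
10. Drover goes back to the old quay with crate R7.  [the old quay: crate K4, crate R3, crate R7 | the new quay: crate K1, crate K6, crate M1, crate R4, crate R5]
11. Drover goes to the new quay with crate K4 and crate R7.  [the old quay: crate R3 | the new quay: crate K1, crate K4, crate K6, crate M1, crate R4, crate R5, crate R7]
12. Drover goes back to the old quay with crate R7.  [the old quay: crate R3, crate R7 | the new quay: crate K1, crate K4, crate K6, crate M1, crate R4, crate R5]
13. Drover goes to the new quay with crate R3 and crate R7.  [the old quay: — | the new quay: crate K1, crate K4, crate K6, crate M1, crate R3, crate R4, crate R5, crate R7]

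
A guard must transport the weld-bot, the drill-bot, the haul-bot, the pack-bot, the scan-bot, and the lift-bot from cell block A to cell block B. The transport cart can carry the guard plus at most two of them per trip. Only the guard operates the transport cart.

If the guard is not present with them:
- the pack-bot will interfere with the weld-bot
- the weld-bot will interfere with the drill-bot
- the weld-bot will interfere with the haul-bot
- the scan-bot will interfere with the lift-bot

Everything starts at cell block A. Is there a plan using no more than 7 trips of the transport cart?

Yes

Yes — this plan uses 7 crossings (≤ 7):
1. Guard goes to cell block B with the scan-bot and the weld-bot.  [cell block A: the drill-bot, the haul-bot, the lift-bot, the pack-bot | cell block B: the scan-bot, the weld-bot]
2. Guard goes back to cell block A alone.  [cell block A: the drill-bot, the haul-bot, the lift-bot, the pack-bot | cell block B: the scan-bot, the weld-bot]
3. Guard goes to cell block B with the drill-bot.  [cell block A: the haul-bot, the lift-bot, the pack-bot | cell block B: the drill-bot, the scan-bot, the weld-bot]
4. Guard goes back to cell block A with the weld-bot.  [cell block A: the haul-bot, the lift-bot, the pack-bot, the weld-bot | cell block B: the drill-bot, the scan-bot]
5. Guard goes to cell block B with the haul-bot and the pack-bot.  [cell block A: the lift-bot, the weld-bot | cell block B: the drill-bot, the haul-bot, the pack-bot, the scan-bot]
6. Guard goes back to cell block A alone.  [cell block A: the lift-bot, the weld-bot | cell block B: the drill-bot, the haul-bot, the pack-bot, the scan-bot]
7. Guard goes to cell block B with the lift-bot and the weld-bot.  [cell block A: — | cell block B: the drill-bot, the haul-bot, the lift-bot, the pack-bot, the scan-bot, the weld-bot]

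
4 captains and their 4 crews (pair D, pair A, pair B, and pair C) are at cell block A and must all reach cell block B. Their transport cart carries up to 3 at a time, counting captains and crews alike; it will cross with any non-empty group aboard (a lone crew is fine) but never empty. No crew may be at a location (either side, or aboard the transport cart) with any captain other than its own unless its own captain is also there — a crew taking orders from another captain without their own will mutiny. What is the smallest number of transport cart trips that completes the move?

9

Counting alone: each trip to cell block B takes at most 3 across and each return brings at least 1 back, so after t trips out (and t−1 returns) at most 3t − (t−1) of the 8 are across; that first reaches 8 at t = 4, so at least 7 crossings are needed.
The safety rule pushes this higher. Following every safe sequence of crossings, the most of the 8 that can be at cell block B as the transport cart arrives there on crossing 7 is 7 — never all 8.
So no plan with fewer than 9 crossings exists, and this one achieves 9:
1. captain D and crew D cross → cell block B.
2. captain D crosses ← cell block A.
3. captain A, captain D, and crew A cross → cell block B.
4. captain D and crew D cross ← cell block A.
5. captain B, captain C, and captain D cross → cell block B.
6. crew A crosses ← cell block A.
7. crew A and crew D cross → cell block B.
8. crew D crosses ← cell block A.
9. crew B, crew C, and crew D cross → cell block B.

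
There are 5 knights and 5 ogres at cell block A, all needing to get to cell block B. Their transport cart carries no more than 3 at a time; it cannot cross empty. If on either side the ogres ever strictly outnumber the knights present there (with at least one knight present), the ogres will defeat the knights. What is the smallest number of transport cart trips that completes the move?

Counting alone: each trip to cell block B takes at most 3 across and each return brings at least 1 back, so after t trips out (and t−1 returns) at most 3t − (t−1) of the 10 are across; that first reaches 10 at t = 5, so at least 9 crossings are needed.
The safety rule pushes this higher. Following every safe sequence of crossings, the most of the 10 that can be at cell block B as the transport cart arrives there on crossing 9 is 9 — never all 10.
So no plan with fewer than 11 crossings exists, and this one achieves 11:
1. 2 ogres → cell block B.  (cell block A: 5K 3O; cell block B: 0K 2O)
2. 1 ogre ← cell block A.  (cell block A: 5K 4O; cell block B: 0K 1O)
3. 3 ogres → cell block B.  (cell block A: 5K 1O; cell block B: 0K 4O)
4. 1 ogre ← cell block A.  (cell block A: 5K 2O; cell block B: 0K 3O)
5. 3 knights → cell block B.  (cell block A: 2K 2O; cell block B: 3K 3O)
6. 1 knight and 1 ogre ← cell block A.  (cell block A: 3K 3O; cell block B: 2K 2O)
7. 3 knights → cell block B.  (cell block A: 0K 3O; cell block B: 5K 2O)
8. 1 ogre ← cell block A.  (cell block A: 0K 4O; cell block B: 5K 1O)
9. 2 ogres → cell block B.  (cell block A: 0K 2O; cell block B: 5K 3O)
10. 1 ogre ← cell block A.  (cell block A: 0K 3O; cell block B: 5K 2O)
11. 3 ogres → cell block B.  (cell block A: 0K 0O; cell block B: 5K 5O)

11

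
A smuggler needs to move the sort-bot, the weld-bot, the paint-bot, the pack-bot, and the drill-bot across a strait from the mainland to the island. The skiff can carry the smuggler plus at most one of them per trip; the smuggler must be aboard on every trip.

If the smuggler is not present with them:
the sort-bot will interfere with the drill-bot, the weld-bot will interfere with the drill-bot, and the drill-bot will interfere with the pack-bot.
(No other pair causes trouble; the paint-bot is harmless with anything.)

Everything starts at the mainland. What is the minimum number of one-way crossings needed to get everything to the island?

Following every safe sequence of crossings from the start, the most of the 5 that can be at the island as the skiff arrives there on crossings 1, 3, 5 is 1, 2, 3 respectively; the best ever achieved is 3 of 5.
From crossing 7 on, no configuration arises that was not already reachable earlier: only 18 distinct safe configurations (who is on which side, and where the skiff is) can ever be reached, none of them has everyone across, and every continuation just revisits them. So no valid plan exists.

impossible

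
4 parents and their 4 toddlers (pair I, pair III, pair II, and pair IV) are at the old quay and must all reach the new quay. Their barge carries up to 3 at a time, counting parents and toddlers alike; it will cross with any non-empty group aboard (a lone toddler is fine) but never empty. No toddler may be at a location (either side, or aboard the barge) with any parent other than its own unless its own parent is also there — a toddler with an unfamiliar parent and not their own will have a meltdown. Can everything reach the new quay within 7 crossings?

No

Counting alone: each trip to the new quay takes at most 3 across and each return brings at least 1 back, so after t trips out (and t−1 returns) at most 3t − (t−1) of the 8 are across; that first reaches 8 at t = 4, so at least 7 crossings are needed.
The safety rule pushes this higher. Following every safe sequence of crossings, the most of the 8 that can be at the new quay as the barge arrives there on crossing 7 is 7 — never all 8.
So the move cannot be finished within 7 crossings. (The shortest complete plan takes 9:)
1. parent I and toddler I cross → the new quay.
2. parent I crosses ← the old quay.
3. parent I, parent III, and toddler III cross → the new quay.
4. parent I and toddler I cross ← the old quay.
5. parent I, parent II, and parent IV cross → the new quay.
6. toddler III crosses ← the old quay.
7. toddler I and toddler III cross → the new quay.
8. toddler I crosses ← the old quay.
9. toddler I, toddler II, and toddler IV cross → the new quay.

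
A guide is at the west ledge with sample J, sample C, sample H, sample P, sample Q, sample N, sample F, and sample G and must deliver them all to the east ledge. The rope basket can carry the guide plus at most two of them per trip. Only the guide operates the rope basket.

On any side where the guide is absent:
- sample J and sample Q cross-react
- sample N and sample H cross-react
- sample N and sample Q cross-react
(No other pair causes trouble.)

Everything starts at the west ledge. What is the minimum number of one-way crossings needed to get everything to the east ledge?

7

Counting alone: the guide can take at most 2 across per trip to the east ledge, so moving all 8 needs at least 4 loaded trips out, with a return between consecutive ones — at least 7 crossings.
The plan below uses exactly 7 crossings, so it is optimal:
1. Guide goes to the east ledge with sample J and sample N.
2. Guide goes back to the west ledge alone.
3. Guide goes to the east ledge with sample C and sample P.
4. Guide goes back to the west ledge alone.
5. Guide goes to the east ledge with sample F and sample G.
6. Guide goes back to the west ledge alone.
7. Guide goes to the east ledge with sample H and sample Q.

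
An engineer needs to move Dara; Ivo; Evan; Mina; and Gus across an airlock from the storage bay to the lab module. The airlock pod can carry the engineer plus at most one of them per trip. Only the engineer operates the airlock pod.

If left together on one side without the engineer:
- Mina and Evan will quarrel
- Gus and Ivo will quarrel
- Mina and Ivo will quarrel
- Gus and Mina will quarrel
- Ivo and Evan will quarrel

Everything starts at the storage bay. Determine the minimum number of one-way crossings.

impossible

Whatever the first load, the items left behind include a forbidden pair without the engineer. No opening move is safe, so no plan exists.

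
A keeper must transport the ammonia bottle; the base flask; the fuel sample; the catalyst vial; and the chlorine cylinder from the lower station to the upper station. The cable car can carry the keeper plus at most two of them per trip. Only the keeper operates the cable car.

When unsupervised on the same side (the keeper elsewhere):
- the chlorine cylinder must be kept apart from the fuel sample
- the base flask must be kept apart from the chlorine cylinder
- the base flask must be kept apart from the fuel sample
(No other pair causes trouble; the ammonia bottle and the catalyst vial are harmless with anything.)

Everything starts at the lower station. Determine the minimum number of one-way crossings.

7

Counting alone: the keeper can take at most 2 across per trip to the upper station, so moving all 5 needs at least 3 loaded trips out, with a return between consecutive ones — at least 5 crossings.
The safety rule pushes this higher. Following every safe sequence of crossings, the most of the 5 that can be at the upper station as the cable car arrives there on crossing 5 is 4 — never all 5.
So no plan with fewer than 7 crossings exists, and this one achieves 7:
1. Keeper goes to the upper station with the base flask and the fuel sample.  [the lower station: the ammonia bottle, the catalyst vial, the chlorine cylinder | the upper station: the base flask, the fuel sample]
2. Keeper goes back to the lower station with the base flask.  [the lower station: the ammonia bottle, the base flask, the catalyst vial, the chlorine cylinder | the upper station: the fuel sample]
3. Keeper goes to the upper station with the ammonia bottle and the base flask.  [the lower station: the catalyst vial, the chlorine cylinder | the upper station: the ammonia bottle, the base flask, the fuel sample]
4. Keeper goes back to the lower station with the base flask.  [the lower station: the base flask, the catalyst vial, the chlorine cylinder | the upper station: the ammonia bottle, the fuel sample]
5. Keeper goes to the upper station with the base flask and the catalyst vial.  [the lower station: the chlorine cylinder | the upper station: the ammonia bottle, the base flask, the catalyst vial, the fuel sample]
6. Keeper goes back to the lower station with the base flask.  [the lower station: the base flask, the chlorine cylinder | the upper station: the ammonia bottle, the catalyst vial, the fuel sample]
7. Keeper goes to the upper station with the base flask and the chlorine cylinder.  [the lower station: — | the upper station: the ammonia bottle, the base flask, the catalyst vial, the chlorine cylinder, the fuel sample]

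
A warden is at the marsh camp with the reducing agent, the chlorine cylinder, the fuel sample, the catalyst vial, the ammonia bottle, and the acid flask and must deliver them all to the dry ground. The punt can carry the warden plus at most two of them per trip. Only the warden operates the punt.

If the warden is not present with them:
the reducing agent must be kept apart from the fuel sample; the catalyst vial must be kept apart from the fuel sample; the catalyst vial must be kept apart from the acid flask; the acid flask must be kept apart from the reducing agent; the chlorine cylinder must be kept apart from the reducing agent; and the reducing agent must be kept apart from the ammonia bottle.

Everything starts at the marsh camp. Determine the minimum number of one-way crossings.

7

Counting alone: the warden can take at most 2 across per trip to the dry ground, so moving all 6 needs at least 3 loaded trips out, with a return between consecutive ones — at least 5 crossings.
The safety rule pushes this higher. Following every safe sequence of crossings, the most of the 6 that can be at the dry ground as the punt arrives there on crossing 5 is 5 — never all 6.
So no plan with fewer than 7 crossings exists, and this one achieves 7:
1. Warden goes to the dry ground with the catalyst vial and the reducing agent.
2. Warden goes back to the marsh camp alone.
3. Warden goes to the dry ground with the chlorine cylinder and the fuel sample.
4. Warden goes back to the marsh camp with the catalyst vial and the reducing agent.
5. Warden goes to the dry ground with the acid flask and the ammonia bottle.
6. Warden goes back to the marsh camp alone.
7. Warden goes to the dry ground with the catalyst vial and the reducing agent.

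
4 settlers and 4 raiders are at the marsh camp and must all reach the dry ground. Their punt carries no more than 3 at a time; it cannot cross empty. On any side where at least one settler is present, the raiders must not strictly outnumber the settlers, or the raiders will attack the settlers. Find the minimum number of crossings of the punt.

Counting alone: each trip to the dry ground takes at most 3 across and each return brings at least 1 back, so after t trips out (and t−1 returns) at most 3t − (t−1) of the 8 are across; that first reaches 8 at t = 4, so at least 7 crossings are needed.
The safety rule pushes this higher. Following every safe sequence of crossings, the most of the 8 that can be at the dry ground as the punt arrives there on crossing 7 is 7 — never all 8.
So no plan with fewer than 9 crossings exists, and this one achieves 9:
1. 2 raiders → the dry ground.  (the marsh camp: 4S 2R; the dry ground: 0S 2R)
2. 1 raider ← the marsh camp.  (the marsh camp: 4S 3R; the dry ground: 0S 1R)
3. 3 raiders → the dry ground.  (the marsh camp: 4S 0R; the dry ground: 0S 4R)
4. 1 raider ← the marsh camp.  (the marsh camp: 4S 1R; the dry ground: 0S 3R)
5. 3 settlers → the dry ground.  (the marsh camp: 1S 1R; the dry ground: 3S 3R)
6. 1 settler and 1 raider ← the marsh camp.  (the marsh camp: 2S 2R; the dry ground: 2S 2R)
7. 2 settlers → the dry ground.  (the marsh camp: 0S 2R; the dry ground: 4S 2R)
8. 1 raider ← the marsh camp.  (the marsh camp: 0S 3R; the dry ground: 4S 1R)
9. 3 raiders → the dry ground.  (the marsh camp: 0S 0R; the dry ground: 4S 4R)

9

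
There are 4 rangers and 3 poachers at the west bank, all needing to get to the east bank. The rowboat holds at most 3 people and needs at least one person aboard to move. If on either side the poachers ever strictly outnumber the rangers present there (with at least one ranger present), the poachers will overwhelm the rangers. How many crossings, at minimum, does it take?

Counting alone: each trip to the east bank takes at most 3 across and each return brings at least 1 back, so after t trips out (and t−1 returns) at most 3t − (t−1) of the 7 are across; that first reaches 7 at t = 3, so at least 5 crossings are needed.
The plan below uses exactly 5 crossings, so it is optimal:
1. 3 poachers → the east bank.  (the west bank: 4R 0P; the east bank: 0R 3P)
2. 1 poacher ← the west bank.  (the west bank: 4R 1P; the east bank: 0R 2P)
3. 3 rangers → the east bank.  (the west bank: 1R 1P; the east bank: 3R 2P)
4. 1 ranger ← the west bank.  (the west bank: 2R 1P; the east bank: 2R 2P)
5. 2 rangers and 1 poacher → the east bank.  (the west bank: 0R 0P; the east bank: 4R 3P)

5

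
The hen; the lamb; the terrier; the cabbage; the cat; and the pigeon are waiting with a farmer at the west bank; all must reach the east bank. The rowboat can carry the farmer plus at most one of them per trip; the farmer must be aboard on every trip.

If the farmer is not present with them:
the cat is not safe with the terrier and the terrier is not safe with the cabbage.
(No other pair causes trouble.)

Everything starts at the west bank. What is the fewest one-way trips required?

13

Counting alone: the farmer can take at most 1 across per trip to the east bank, so moving all 6 needs at least 6 loaded trips out, with a return between consecutive ones — at least 11 crossings.
The safety rule pushes this higher. Following every safe sequence of crossings, the most of the 6 that can be at the east bank as the rowboat arrives there on crossing 11 is 5 — never all 6.
So no plan with fewer than 13 crossings exists, and this one achieves 13:
1. Farmer goes to the east bank with the terrier.
2. Farmer goes back to the west bank alone.
3. Farmer goes to the east bank with the hen.
4. Farmer goes back to the west bank alone.
5. Farmer goes to the east bank with the lamb.
6. Farmer goes back to the west bank alone.
7. Farmer goes to the east bank with the cabbage.
8. Farmer goes back to the west bank with the terrier.
9. Farmer goes to the east bank with the cat.
10. Farmer goes back to the west bank alone.
11. Farmer goes to the east bank with the pigeon.
12. Farmer goes back to the west bank alone.
13. Farmer goes to the east bank with the terrier.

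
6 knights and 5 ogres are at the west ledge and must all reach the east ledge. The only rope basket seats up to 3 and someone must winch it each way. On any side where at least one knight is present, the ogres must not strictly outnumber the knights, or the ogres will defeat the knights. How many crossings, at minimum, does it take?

Counting alone: each trip to the east ledge takes at most 3 across and each return brings at least 1 back, so after t trips out (and t−1 returns) at most 3t − (t−1) of the 11 are across; that first reaches 11 at t = 5, so at least 9 crossings are needed.
The plan below uses exactly 9 crossings, so it is optimal:
1. 3 ogres → the east ledge.  (the west ledge: 6K 2O; the east ledge: 0K 3O)
2. 1 ogre ← the west ledge.  (the west ledge: 6K 3O; the east ledge: 0K 2O)
3. 3 knights → the east ledge.  (the west ledge: 3K 3O; the east ledge: 3K 2O)
4. 1 knight ← the west ledge.  (the west ledge: 4K 3O; the east ledge: 2K 2O)
5. 2 knights and 1 ogre → the east ledge.  (the west ledge: 2K 2O; the east ledge: 4K 3O)
6. 1 knight ← the west ledge.  (the west ledge: 3K 2O; the east ledge: 3K 3O)
7. 2 knights and 1 ogre → the east ledge.  (the west ledge: 1K 1O; the east ledge: 5K 4O)
8. 1 knight ← the west ledge.  (the west ledge: 2K 1O; the east ledge: 4K 4O)
9. 2 knights and 1 ogre → the east ledge.  (the west ledge: 0K 0O; the east ledge: 6K 5O)

9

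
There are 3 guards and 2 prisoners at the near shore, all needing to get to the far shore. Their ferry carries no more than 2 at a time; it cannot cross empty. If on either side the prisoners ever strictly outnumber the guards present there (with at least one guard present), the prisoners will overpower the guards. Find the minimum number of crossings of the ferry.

7

Counting alone: each trip to the far shore takes at most 2 across and each return brings at least 1 back, so after t trips out (and t−1 returns) at most 2t − (t−1) of the 5 are across; that first reaches 5 at t = 4, so at least 7 crossings are needed.
The plan below uses exactly 7 crossings, so it is optimal:
1. 2 prisoners → the far shore.  (the near shore: 3G 0P; the far shore: 0G 2P)
2. 1 prisoner ← the near shore.  (the near shore: 3G 1P; the far shore: 0G 1P)
3. 2 guards → the far shore.  (the near shore: 1G 1P; the far shore: 2G 1P)
4. 1 guard ← the near shore.  (the near shore: 2G 1P; the far shore: 1G 1P)
5. 1 guard and 1 prisoner → the far shore.  (the near shore: 1G 0P; the far shore: 2G 2P)
6. 1 prisoner ← the near shore.  (the near shore: 1G 1P; the far shore: 2G 1P)
7. 1 guard and 1 prisoner → the far shore.  (the near shore: 0G 0P; the far shore: 3G 2P)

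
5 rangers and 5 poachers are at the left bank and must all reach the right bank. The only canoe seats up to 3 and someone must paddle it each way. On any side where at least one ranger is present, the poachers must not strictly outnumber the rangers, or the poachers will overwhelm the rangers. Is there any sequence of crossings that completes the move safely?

Yes

1. 2 poachers → the right bank.  (the left bank: 5R 3P; the right bank: 0R 2P)
2. 1 poacher ← the left bank.  (the left bank: 5R 4P; the right bank: 0R 1P)
3. 3 poachers → the right bank.  (the left bank: 5R 1P; the right bank: 0R 4P)
4. 1 poacher ← the left bank.  (the left bank: 5R 2P; the right bank: 0R 3P)
5. 3 rangers → the right bank.  (the left bank: 2R 2P; the right bank: 3R 3P)
6. 1 ranger and 1 poacher ← the left bank.  (the left bank: 3R 3P; the right bank: 2R 2P)
7. 3 rangers → the right bank.  (the left bank: 0R 3P; the right bank: 5R 2P)
8. 1 poacher ← the left bank.  (the left bank: 0R 4P; the right bank: 5R 1P)
9. 2 poachers → the right bank.  (the left bank: 0R 2P; the right bank: 5R 3P)
10. 1 poacher ← the left bank.  (the left bank: 0R 3P; the right bank: 5R 2P)
11. 3 poachers → the right bank.  (the left bank: 0R 0P; the right bank: 5R 5P)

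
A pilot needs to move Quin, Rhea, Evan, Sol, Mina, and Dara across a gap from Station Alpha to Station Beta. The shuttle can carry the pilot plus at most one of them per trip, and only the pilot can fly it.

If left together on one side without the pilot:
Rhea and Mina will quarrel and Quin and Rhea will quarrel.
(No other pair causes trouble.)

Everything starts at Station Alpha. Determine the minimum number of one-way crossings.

13

Counting alone: the pilot can take at most 1 across per trip to Station Beta, so moving all 6 needs at least 6 loaded trips out, with a return between consecutive ones — at least 11 crossings.
The safety rule pushes this higher. Following every safe sequence of crossings, the most of the 6 that can be at Station Beta as the shuttle arrives there on crossing 11 is 5 — never all 6.
So no plan with fewer than 13 crossings exists, and this one achieves 13:
1. Pilot goes to Station Beta with Rhea.
2. Pilot goes back to Station Alpha alone.
3. Pilot goes to Station Beta with Quin.
4. Pilot goes back to Station Alpha with Rhea.
5. Pilot goes to Station Beta with Mina.
6. Pilot goes back to Station Alpha alone.
7. Pilot goes to Station Beta with Evan.
8. Pilot goes back to Station Alpha alone.
9. Pilot goes to Station Beta with Sol.
10. Pilot goes back to Station Alpha alone.
11. Pilot goes to Station Beta with Dara.
12. Pilot goes back to Station Alpha alone.
13. Pilot goes to Station Beta with Rhea.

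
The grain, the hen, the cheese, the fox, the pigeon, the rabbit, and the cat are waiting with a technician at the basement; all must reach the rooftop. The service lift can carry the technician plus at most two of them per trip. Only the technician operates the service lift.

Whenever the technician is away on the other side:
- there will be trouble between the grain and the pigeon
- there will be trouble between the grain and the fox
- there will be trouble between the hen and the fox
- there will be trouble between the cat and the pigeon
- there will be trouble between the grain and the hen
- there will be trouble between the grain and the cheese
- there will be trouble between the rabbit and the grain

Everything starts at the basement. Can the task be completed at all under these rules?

No

Whatever the first load, the items left behind include a forbidden pair without the technician. No opening move is safe, so no plan exists.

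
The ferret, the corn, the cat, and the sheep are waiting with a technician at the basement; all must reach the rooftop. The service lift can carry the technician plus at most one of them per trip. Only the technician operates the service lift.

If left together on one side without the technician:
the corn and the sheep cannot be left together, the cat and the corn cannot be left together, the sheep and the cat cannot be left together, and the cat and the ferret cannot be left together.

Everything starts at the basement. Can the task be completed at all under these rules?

No

Whatever the first load, the items left behind include a forbidden pair without the technician. No opening move is safe, so no plan exists.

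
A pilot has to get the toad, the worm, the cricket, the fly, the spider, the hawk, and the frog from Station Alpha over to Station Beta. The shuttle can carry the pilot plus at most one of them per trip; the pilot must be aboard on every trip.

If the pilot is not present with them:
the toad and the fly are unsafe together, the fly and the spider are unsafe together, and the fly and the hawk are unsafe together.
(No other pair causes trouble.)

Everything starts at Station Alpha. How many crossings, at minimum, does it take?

Following every safe sequence of crossings from the start, the most of the 7 that can be at Station Beta as the shuttle arrives there on crossings 1, 3, 5, 7, 9 is 1, 2, 3, 4, 5 respectively; the best ever achieved is 5 of 7.
From crossing 11 on, no configuration arises that was not already reachable earlier: only 72 distinct safe configurations (who is on which side, and where the shuttle is) can ever be reached, none of them has everyone across, and every continuation just revisits them. So no valid plan exists.

impossible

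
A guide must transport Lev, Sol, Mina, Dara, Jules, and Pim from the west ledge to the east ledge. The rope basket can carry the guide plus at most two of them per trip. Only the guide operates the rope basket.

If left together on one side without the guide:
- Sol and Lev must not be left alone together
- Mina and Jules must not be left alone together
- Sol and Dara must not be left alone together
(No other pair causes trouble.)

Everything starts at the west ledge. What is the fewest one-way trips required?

Counting alone: the guide can take at most 2 across per trip to the east ledge, so moving all 6 needs at least 3 loaded trips out, with a return between consecutive ones — at least 5 crossings.
The safety rule pushes this higher. Following every safe sequence of crossings, the most of the 6 that can be at the east ledge as the rope basket arrives there on crossing 5 is 5 — never all 6.
So no plan with fewer than 7 crossings exists, and this one achieves 7:
1. Guide goes to the east ledge with Mina and Sol.
2. Guide goes back to the west ledge alone.
3. Guide goes to the east ledge with Lev.
4. Guide goes back to the west ledge with Sol.
5. Guide goes to the east ledge with Dara and Pim.
6. Guide goes back to the west ledge alone.
7. Guide goes to the east ledge with Jules and Sol.

7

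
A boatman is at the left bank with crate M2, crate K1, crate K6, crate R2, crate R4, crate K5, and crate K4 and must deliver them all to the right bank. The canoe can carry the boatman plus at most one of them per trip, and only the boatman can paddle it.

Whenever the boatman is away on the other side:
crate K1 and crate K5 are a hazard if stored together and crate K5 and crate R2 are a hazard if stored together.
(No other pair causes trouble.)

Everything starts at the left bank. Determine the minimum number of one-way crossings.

15

Counting alone: the boatman can take at most 1 across per trip to the right bank, so moving all 7 needs at least 7 loaded trips out, with a return between consecutive ones — at least 13 crossings.
The safety rule pushes this higher. Following every safe sequence of crossings, the most of the 7 that can be at the right bank as the canoe arrives there on crossing 13 is 6 — never all 7.
So no plan with fewer than 15 crossings exists, and this one achieves 15:
1. Boatman goes to the right bank with crate K5.
2. Boatman goes back to the left bank alone.
3. Boatman goes to the right bank with crate M2.
4. Boatman goes back to the left bank alone.
5. Boatman goes to the right bank with crate K1.
6. Boatman goes back to the left bank with crate K5.
7. Boatman goes to the right bank with crate R2.
8. Boatman goes back to the left bank alone.
9. Boatman goes to the right bank with crate K6.
10. Boatman goes back to the left bank alone.
11. Boatman goes to the right bank with crate R4.
12. Boatman goes back to the left bank alone.
13. Boatman goes to the right bank with crate K4.
14. Boatman goes back to the left bank alone.
15. Boatman goes to the right bank with crate K5.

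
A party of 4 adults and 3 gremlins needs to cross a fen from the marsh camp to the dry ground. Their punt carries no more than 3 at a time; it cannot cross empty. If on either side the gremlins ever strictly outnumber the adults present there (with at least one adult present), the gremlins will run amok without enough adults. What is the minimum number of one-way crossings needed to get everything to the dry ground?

Counting alone: each trip to the dry ground takes at most 3 across and each return brings at least 1 back, so after t trips out (and t−1 returns) at most 3t − (t−1) of the 7 are across; that first reaches 7 at t = 3, so at least 5 crossings are needed.
The plan below uses exactly 5 crossings, so it is optimal:
1. 3 gremlins → the dry ground.  (the marsh camp: 4A 0G; the dry ground: 0A 3G)
2. 1 gremlin ← the marsh camp.  (the marsh camp: 4A 1G; the dry ground: 0A 2G)
3. 3 adults → the dry ground.  (the marsh camp: 1A 1G; the dry ground: 3A 2G)
4. 1 adult ← the marsh camp.  (the marsh camp: 2A 1G; the dry ground: 2A 2G)
5. 2 adults and 1 gremlin → the dry ground.  (the marsh camp: 0A 0G; the dry ground: 4A 3G)

5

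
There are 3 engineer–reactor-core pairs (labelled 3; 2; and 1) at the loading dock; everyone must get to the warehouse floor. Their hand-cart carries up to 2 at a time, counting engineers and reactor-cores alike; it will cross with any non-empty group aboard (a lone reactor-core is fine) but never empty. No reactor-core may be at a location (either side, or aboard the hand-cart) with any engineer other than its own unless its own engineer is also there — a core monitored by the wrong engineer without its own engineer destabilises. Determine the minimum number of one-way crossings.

11

Counting alone: each trip to the warehouse floor takes at most 2 across and each return brings at least 1 back, so after t trips out (and t−1 returns) at most 2t − (t−1) of the 6 are across; that first reaches 6 at t = 5, so at least 9 crossings are needed.
The safety rule pushes this higher. Following every safe sequence of crossings, the most of the 6 that can be at the warehouse floor as the hand-cart arrives there on crossing 9 is 5 — never all 6.
So no plan with fewer than 11 crossings exists, and this one achieves 11:
1. engineer 3 and reactor-core 3 cross → the warehouse floor.
2. engineer 3 crosses ← the loading dock.
3. reactor-core 1 and reactor-core 2 cross → the warehouse floor.
4. reactor-core 3 crosses ← the loading dock.
5. engineer 1 and engineer 2 cross → the warehouse floor.
6. engineer 2 and reactor-core 2 cross ← the loading dock.
7. engineer 2 and engineer 3 cross → the warehouse floor.
8. reactor-core 1 crosses ← the loading dock.
9. reactor-core 2 and reactor-core 3 cross → the warehouse floor.
10. engineer 1 crosses ← the loading dock.
11. engineer 1 and reactor-core 1 cross → the warehouse floor.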